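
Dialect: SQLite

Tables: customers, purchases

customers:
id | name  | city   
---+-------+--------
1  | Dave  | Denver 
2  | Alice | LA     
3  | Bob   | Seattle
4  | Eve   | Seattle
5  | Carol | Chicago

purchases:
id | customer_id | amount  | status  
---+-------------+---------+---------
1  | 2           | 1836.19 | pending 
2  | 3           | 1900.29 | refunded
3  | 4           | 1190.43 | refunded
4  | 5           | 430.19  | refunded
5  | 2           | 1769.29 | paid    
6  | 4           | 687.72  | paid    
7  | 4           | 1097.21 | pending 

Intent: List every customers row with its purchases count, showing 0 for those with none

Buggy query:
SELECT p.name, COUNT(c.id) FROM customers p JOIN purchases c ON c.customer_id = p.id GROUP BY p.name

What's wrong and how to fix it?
Bug: INNER JOIN drops customers rows that have no matching purchases rows

Fix: Use LEFT JOIN so parents without children still appear (COUNT(c.id) gives 0)

Corrected query:
SELECT p.name, COUNT(c.id) FROM customers p LEFT JOIN purchases c ON c.customer_id = p.id GROUP BY p.name

Result:
name  | COUNT(c.id)
------+------------
Alice | 2          
Bob   | 1          
Carol | 1          
Dave  | 0          
Eve   | 3          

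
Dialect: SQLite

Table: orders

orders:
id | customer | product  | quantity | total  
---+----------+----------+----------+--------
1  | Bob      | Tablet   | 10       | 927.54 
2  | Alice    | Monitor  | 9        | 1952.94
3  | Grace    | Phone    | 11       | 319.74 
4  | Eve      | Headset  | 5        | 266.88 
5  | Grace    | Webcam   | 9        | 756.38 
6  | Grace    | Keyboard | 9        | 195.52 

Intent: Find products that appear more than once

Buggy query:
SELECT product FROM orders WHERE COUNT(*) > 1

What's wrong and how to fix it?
Bug: COUNT(*) is an aggregate and cannot be used in WHERE

Fix: GROUP BY product, then filter groups with HAVING COUNT(*) > 1

Corrected query:
SELECT product FROM orders GROUP BY product HAVING COUNT(*) > 1

Result:
(no rows)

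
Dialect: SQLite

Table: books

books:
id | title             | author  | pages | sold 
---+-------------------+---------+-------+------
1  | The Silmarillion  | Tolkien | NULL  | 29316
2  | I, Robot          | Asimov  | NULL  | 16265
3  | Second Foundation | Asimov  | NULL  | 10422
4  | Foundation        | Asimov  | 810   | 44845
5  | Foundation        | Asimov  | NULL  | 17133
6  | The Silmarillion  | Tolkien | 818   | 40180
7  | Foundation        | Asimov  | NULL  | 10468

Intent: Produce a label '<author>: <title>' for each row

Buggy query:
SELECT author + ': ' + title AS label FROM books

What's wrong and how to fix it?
Bug: SQLite uses || for string concatenation; + coerces text to numbers (yielding 0)

Fix: Use the || operator for string concatenation

Corrected query:
SELECT author || ': ' || title AS label FROM books

Result:
label                    
-------------------------
Tolkien: The Silmarillion
Asimov: I, Robot         
Asimov: Second Foundation
Asimov: Foundation       
Asimov: Foundation       
Tolkien: The Silmarillion
Asimov: Foundation       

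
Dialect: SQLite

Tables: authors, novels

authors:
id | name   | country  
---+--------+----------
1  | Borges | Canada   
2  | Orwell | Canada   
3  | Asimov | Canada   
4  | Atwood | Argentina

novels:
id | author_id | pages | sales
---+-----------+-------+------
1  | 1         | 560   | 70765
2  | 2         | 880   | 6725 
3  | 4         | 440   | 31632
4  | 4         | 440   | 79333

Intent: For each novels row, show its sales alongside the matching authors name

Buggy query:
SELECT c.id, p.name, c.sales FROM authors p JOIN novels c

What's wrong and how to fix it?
Bug: Missing join condition: each novels row is matched to all authors rows instead of just its own

Fix: Add ON c.author_id = p.id to the JOIN

Corrected query:
SELECT c.id, p.name, c.sales FROM authors p JOIN novels c ON c.author_id = p.id

Result:
id | name   | sales
---+--------+------
1  | Borges | 70765
2  | Orwell | 6725 
3  | Atwood | 31632
4  | Atwood | 79333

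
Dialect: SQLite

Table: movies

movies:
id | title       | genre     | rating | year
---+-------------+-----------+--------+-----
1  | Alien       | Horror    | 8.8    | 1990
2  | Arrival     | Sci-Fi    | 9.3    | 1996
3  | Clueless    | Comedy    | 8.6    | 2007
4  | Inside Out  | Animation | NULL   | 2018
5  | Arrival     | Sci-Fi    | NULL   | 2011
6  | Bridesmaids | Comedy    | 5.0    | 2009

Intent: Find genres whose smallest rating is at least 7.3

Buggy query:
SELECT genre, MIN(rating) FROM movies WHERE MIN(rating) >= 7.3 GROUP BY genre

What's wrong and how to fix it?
Bug: Aggregates like MIN are computed per group after WHERE runs

Fix: Use HAVING for the per-group MIN condition

Corrected query:
SELECT genre, MIN(rating) FROM movies GROUP BY genre HAVING MIN(rating) >= 7.3

Result:
genre  | MIN(rating)
-------+------------
Horror | 8.8        
Sci-Fi | 9.3        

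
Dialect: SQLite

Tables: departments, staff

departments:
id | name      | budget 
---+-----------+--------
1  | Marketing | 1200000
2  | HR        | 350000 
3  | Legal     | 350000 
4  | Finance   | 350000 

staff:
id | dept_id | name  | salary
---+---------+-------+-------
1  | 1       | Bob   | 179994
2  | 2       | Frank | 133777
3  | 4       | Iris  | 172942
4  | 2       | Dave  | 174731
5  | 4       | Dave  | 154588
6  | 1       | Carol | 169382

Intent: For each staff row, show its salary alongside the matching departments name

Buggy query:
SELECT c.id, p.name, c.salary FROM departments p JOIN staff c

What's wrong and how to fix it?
Bug: JOIN with no ON clause produces a cartesian product; every staff row pairs with every departments row

Fix: Add ON c.dept_id = p.id to the JOIN

Corrected query:
SELECT c.id, p.name, c.salary FROM departments p JOIN staff c ON c.dept_id = p.id

Result:
id | name      | salary
---+-----------+-------
1  | Marketing | 179994
2  | HR        | 133777
3  | Finance   | 172942
4  | HR        | 174731
5  | Finance   | 154588
6  | Marketing | 169382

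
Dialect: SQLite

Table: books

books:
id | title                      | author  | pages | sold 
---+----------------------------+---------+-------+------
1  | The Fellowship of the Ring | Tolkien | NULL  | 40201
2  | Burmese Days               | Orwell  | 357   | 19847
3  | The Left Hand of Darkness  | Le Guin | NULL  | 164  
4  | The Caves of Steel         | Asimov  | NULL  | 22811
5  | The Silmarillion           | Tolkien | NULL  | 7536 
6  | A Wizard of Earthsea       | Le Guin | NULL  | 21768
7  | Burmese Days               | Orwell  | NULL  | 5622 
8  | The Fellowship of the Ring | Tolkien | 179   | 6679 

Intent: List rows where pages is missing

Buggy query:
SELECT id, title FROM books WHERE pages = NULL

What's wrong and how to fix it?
Bug: Comparing to NULL with '=' never matches; NULL = NULL is unknown, not true

Fix: Replace '= NULL' with 'IS NULL'

Corrected query:
SELECT id, title FROM books WHERE pages IS NULL

Result:
id | title                     
---+---------------------------
1  | The Fellowship of the Ring
3  | The Left Hand of Darkness 
4  | The Caves of Steel        
5  | The Silmarillion          
6  | A Wizard of Earthsea      
7  | Burmese Days              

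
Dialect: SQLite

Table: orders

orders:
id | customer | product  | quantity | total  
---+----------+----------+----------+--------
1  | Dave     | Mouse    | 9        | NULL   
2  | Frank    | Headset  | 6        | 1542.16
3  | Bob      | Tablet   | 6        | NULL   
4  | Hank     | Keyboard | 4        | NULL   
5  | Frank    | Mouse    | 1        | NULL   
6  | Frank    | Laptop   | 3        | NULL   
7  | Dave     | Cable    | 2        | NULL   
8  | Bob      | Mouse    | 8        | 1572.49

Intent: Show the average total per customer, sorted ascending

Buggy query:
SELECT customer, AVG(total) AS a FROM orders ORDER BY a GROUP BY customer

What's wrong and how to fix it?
Bug: ORDER BY appears before GROUP BY; SQL clause order requires GROUP BY first

Fix: Move ORDER BY to the end, after GROUP BY

Corrected query:
SELECT customer, AVG(total) AS a FROM orders GROUP BY customer ORDER BY a

Result:
customer | a      
---------+--------
Dave     | NULL   
Hank     | NULL   
Frank    | 1542.16
Bob      | 1572.49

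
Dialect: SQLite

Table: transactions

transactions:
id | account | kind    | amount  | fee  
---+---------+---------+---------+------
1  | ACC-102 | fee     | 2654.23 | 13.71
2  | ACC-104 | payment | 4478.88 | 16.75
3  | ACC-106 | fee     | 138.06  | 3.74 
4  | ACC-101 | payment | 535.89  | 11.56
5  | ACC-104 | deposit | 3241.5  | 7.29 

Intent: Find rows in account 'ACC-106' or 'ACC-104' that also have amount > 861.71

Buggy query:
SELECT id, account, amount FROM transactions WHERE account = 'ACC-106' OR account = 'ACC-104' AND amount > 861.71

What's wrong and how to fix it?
Bug: Without parentheses, AND is evaluated before OR, so the amount filter only applies to the 'ACC-104' branch

Fix: Add parentheses around the OR so the AND applies to both alternatives

Corrected query:
SELECT id, account, amount FROM transactions WHERE (account = 'ACC-106' OR account = 'ACC-104') AND amount > 861.71

Result:
id | account | amount 
---+---------+--------
2  | ACC-104 | 4478.88
5  | ACC-104 | 3241.5 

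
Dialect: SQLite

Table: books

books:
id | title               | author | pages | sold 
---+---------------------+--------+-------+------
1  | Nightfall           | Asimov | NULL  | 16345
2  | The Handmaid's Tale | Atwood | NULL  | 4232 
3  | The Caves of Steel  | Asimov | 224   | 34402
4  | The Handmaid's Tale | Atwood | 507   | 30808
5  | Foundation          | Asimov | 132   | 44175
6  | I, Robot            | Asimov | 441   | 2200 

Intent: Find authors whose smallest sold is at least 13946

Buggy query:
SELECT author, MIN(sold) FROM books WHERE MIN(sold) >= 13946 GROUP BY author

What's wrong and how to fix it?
Bug: MIN() in WHERE is a misuse of aggregate

Fix: Use HAVING for the per-group MIN condition

Corrected query:
SELECT author, MIN(sold) FROM books GROUP BY author HAVING MIN(sold) >= 13946

Result:
(no rows)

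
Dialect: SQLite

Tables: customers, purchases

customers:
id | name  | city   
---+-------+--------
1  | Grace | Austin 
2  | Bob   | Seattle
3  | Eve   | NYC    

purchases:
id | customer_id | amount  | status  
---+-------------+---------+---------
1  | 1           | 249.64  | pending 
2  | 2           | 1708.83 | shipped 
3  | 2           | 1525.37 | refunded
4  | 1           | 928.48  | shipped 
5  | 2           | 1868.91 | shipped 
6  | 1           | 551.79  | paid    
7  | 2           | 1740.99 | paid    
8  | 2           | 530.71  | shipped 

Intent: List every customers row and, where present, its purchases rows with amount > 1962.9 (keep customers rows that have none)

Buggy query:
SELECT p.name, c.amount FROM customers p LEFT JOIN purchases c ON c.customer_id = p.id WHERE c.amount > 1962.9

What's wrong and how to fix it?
Bug: A WHERE condition on the right-hand table after LEFT JOIN drops unmatched parents

Fix: Move the right-table condition into the ON clause so unmatched parents are kept

Corrected query:
SELECT p.name, c.amount FROM customers p LEFT JOIN purchases c ON c.customer_id = p.id AND c.amount > 1962.9

Result:
name  | amount
------+-------
Grace | NULL  
Bob   | NULL  
Eve   | NULL  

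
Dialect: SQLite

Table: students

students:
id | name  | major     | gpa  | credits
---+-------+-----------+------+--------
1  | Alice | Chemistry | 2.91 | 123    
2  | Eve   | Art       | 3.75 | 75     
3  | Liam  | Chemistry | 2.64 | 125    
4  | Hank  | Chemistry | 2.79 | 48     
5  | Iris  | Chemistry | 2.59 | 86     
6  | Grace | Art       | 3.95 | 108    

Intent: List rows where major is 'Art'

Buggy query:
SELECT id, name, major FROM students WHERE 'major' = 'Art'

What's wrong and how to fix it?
Bug: Single quotes denote string literals in SQL; the column name is being compared as a constant string

Fix: Reference the column as major without single quotes

Corrected query:
SELECT id, name, major FROM students WHERE major = 'Art'

Result:
id | name  | major
---+-------+------
2  | Eve   | Art  
6  | Grace | Art  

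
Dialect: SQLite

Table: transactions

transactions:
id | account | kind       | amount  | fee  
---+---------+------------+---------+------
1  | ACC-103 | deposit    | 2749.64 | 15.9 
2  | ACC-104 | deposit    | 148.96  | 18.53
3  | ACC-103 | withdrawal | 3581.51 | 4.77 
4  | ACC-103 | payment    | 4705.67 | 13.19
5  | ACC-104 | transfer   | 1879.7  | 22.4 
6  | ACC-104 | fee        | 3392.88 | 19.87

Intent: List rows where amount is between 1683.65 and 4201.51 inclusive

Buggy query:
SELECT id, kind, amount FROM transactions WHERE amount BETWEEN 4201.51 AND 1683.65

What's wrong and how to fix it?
Bug: BETWEEN expects the lower bound first; with 4201.51 AND 1683.65 the range is empty

Fix: Write BETWEEN 1683.65 AND 4201.51

Corrected query:
SELECT id, kind, amount FROM transactions WHERE amount BETWEEN 1683.65 AND 4201.51

Result:
id | kind       | amount 
---+------------+--------
1  | deposit    | 2749.64
3  | withdrawal | 3581.51
5  | transfer   | 1879.7 
6  | fee        | 3392.88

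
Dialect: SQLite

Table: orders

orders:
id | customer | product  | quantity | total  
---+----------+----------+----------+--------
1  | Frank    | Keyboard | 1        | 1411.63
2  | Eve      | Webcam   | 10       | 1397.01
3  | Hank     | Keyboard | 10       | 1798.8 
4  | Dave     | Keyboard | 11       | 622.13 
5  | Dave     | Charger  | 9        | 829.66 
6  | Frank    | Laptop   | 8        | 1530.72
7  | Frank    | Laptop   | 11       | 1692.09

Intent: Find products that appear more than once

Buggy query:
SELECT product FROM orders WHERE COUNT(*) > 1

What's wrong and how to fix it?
Bug: WHERE can't reference COUNT(*); aggregates are computed after WHERE

Fix: GROUP BY product, then filter groups with HAVING COUNT(*) > 1

Corrected query:
SELECT product FROM orders GROUP BY product HAVING COUNT(*) > 1

Result:
product 
--------
Keyboard
Laptop  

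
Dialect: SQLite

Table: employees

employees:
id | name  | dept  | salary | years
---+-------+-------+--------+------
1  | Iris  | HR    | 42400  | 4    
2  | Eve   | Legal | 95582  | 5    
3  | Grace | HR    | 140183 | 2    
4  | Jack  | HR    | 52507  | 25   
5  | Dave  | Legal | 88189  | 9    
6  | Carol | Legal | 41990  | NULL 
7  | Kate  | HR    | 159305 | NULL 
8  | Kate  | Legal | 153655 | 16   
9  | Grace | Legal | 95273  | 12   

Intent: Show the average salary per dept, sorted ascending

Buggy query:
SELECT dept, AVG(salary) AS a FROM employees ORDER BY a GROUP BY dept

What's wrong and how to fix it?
Bug: GROUP BY must precede ORDER BY

Fix: Move ORDER BY to the end, after GROUP BY

Corrected query:
SELECT dept, AVG(salary) AS a FROM employees GROUP BY dept ORDER BY a

Result:
dept  | a       
------+---------
Legal | 94937.8 
HR    | 98598.75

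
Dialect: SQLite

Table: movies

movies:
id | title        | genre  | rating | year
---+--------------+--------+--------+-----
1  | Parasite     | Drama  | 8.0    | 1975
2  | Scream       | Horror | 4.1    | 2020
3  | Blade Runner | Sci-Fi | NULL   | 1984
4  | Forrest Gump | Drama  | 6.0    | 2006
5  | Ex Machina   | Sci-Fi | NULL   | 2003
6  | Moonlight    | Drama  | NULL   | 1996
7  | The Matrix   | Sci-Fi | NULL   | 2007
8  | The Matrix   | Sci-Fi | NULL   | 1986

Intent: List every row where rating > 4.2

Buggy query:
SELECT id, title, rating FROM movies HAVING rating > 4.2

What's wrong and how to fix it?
Bug: This is a non-aggregate query (no GROUP BY, no aggregates), so in SQLite the HAVING clause is invalid here; a row-level condition belongs in WHERE

Fix: Replace HAVING with WHERE since the condition applies to individual rows

Corrected query:
SELECT id, title, rating FROM movies WHERE rating > 4.2

Result:
id | title        | rating
---+--------------+-------
1  | Parasite     | 8     
4  | Forrest Gump | 6     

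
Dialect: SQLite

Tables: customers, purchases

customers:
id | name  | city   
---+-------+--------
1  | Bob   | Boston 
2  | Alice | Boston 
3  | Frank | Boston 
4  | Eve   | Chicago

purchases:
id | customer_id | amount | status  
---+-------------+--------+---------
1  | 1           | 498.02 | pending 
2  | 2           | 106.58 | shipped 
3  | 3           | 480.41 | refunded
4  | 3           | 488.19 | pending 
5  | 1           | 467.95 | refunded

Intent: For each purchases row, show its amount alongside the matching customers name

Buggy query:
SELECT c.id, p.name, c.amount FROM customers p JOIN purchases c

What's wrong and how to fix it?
Bug: Missing join condition: each purchases row is matched to all customers rows instead of just its own

Fix: Add ON c.customer_id = p.id to the JOIN

Corrected query:
SELECT c.id, p.name, c.amount FROM customers p JOIN purchases c ON c.customer_id = p.id

Result:
id | name  | amount
---+-------+-------
1  | Bob   | 498.02
2  | Alice | 106.58
3  | Frank | 480.41
4  | Frank | 488.19
5  | Bob   | 467.95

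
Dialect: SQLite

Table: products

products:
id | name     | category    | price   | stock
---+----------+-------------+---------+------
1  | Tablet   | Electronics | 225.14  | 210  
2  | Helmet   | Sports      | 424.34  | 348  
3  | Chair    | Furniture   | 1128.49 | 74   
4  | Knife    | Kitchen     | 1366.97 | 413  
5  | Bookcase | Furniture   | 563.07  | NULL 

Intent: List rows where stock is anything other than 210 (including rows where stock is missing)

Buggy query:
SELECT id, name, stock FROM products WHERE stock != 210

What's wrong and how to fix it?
Bug: Inequality against NULL is unknown, not true; rows with NULL are dropped

Fix: Handle NULL separately with IS NULL alongside the inequality

Corrected query:
SELECT id, name, stock FROM products WHERE stock != 210 OR stock IS NULL

Result:
id | name     | stock
---+----------+------
2  | Helmet   | 348  
3  | Chair    | 74   
4  | Knife    | 413  
5  | Bookcase | NULL 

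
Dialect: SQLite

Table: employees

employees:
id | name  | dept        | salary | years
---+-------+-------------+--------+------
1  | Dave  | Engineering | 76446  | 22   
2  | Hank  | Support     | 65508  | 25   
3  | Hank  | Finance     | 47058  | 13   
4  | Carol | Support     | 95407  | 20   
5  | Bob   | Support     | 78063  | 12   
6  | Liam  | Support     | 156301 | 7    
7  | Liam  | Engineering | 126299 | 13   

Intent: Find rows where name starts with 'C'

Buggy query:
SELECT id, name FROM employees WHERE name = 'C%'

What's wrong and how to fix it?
Bug: Wildcards only work with LIKE; '=' treats '%' as a literal character

Fix: Use LIKE for wildcard pattern matching

Corrected query:
SELECT id, name FROM employees WHERE name LIKE 'C%'

Result:
id | name 
---+------
4  | Carol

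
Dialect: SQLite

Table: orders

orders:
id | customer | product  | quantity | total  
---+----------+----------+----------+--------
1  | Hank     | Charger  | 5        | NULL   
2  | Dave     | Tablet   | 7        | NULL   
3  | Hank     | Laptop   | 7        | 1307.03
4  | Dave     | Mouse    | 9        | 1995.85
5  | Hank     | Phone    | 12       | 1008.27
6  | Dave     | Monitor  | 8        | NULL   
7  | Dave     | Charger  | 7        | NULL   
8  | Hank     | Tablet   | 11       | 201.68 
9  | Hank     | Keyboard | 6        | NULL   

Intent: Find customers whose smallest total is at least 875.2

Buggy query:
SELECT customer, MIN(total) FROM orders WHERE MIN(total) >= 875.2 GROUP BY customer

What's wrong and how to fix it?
Bug: MIN() in WHERE is a misuse of aggregate

Fix: Use HAVING for the per-group MIN condition

Corrected query:
SELECT customer, MIN(total) FROM orders GROUP BY customer HAVING MIN(total) >= 875.2

Result:
customer | MIN(total)
---------+-----------
Dave     | 1995.85   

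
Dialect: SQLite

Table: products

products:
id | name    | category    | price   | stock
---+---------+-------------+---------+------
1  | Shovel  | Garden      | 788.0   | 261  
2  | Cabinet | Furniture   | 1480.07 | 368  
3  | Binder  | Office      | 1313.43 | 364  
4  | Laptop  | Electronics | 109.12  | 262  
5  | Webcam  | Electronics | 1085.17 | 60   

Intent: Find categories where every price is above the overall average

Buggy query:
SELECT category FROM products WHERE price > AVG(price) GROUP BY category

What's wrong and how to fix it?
Bug: AVG() is an aggregate; it can't sit directly in WHERE

Fix: Use a subquery for AVG and a HAVING MIN(...) filter so the condition holds for every row in the group

Corrected query:
SELECT category FROM products GROUP BY category HAVING MIN(price) > (SELECT AVG(price) FROM products)

Result:
category 
---------
Furniture
Office   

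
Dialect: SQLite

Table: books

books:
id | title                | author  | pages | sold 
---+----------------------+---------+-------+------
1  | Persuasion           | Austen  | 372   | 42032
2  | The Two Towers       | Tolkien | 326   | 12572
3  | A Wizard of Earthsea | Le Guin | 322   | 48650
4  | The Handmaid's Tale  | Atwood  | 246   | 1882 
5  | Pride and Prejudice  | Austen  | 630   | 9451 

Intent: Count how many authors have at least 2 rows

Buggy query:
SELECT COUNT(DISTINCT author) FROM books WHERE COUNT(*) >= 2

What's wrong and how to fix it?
Bug: WHERE filters individual rows, not groups, so a group-level COUNT is invalid there

Fix: Group first with HAVING COUNT(*) >= 2, then COUNT the resulting groups

Corrected query:
SELECT COUNT(*) FROM (SELECT author FROM books GROUP BY author HAVING COUNT(*) >= 2)

Result:
COUNT(*)
--------
1       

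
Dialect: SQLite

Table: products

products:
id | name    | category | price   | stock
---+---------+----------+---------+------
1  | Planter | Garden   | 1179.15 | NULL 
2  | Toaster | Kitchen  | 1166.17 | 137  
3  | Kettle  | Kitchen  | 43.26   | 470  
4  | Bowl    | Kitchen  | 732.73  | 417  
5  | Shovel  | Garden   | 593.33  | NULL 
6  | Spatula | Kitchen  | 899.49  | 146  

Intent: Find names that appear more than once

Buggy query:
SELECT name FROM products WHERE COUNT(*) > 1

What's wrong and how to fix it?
Bug: WHERE can't reference COUNT(*); aggregates are computed after WHERE

Fix: Group first, then use HAVING for the count condition

Corrected query:
SELECT name FROM products GROUP BY name HAVING COUNT(*) > 1

Result:
(no rows)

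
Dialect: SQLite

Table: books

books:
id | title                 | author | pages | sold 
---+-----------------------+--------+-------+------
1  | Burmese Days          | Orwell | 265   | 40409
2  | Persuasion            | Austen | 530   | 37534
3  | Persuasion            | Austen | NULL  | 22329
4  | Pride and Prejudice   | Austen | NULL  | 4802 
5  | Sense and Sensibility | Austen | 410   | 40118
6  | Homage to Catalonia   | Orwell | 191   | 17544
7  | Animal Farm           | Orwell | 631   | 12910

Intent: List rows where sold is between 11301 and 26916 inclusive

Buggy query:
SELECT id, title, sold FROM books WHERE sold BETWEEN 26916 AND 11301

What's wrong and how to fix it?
Bug: BETWEEN expects the lower bound first; with 26916 AND 11301 the range is empty

Fix: Swap the bounds so the smaller value comes first

Corrected query:
SELECT id, title, sold FROM books WHERE sold BETWEEN 11301 AND 26916

Result:
id | title               | sold 
---+---------------------+------
3  | Persuasion          | 22329
6  | Homage to Catalonia | 17544
7  | Animal Farm         | 12910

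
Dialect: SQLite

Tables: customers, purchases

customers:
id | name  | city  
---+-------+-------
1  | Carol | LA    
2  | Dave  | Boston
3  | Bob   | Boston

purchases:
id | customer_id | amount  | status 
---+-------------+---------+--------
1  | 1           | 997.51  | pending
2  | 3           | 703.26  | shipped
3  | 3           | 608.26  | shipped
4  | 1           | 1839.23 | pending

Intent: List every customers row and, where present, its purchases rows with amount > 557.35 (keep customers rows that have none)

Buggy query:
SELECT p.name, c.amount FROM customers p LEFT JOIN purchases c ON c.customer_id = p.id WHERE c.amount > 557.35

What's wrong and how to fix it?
Bug: A WHERE condition on the right-hand table after LEFT JOIN drops unmatched parents

Fix: Put 'c.amount > 557.35' in the JOIN's ON clause instead of WHERE

Corrected query:
SELECT p.name, c.amount FROM customers p LEFT JOIN purchases c ON c.customer_id = p.id AND c.amount > 557.35

Result:
name  | amount 
------+--------
Carol | 997.51 
Carol | 1839.23
Dave  | NULL   
Bob   | 608.26 
Bob   | 703.26 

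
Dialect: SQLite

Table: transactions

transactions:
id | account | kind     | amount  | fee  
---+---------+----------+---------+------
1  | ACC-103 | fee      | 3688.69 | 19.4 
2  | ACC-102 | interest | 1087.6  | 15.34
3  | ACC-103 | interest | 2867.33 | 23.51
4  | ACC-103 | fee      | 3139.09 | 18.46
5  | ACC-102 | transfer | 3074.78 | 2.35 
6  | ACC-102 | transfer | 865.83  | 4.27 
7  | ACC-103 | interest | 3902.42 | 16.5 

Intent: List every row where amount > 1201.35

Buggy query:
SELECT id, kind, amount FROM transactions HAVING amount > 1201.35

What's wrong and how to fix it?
Bug: HAVING filters the output of aggregation, but this query has no GROUP BY and no aggregate functions, so SQLite rejects it (HAVING clause on a non-aggregate query); the condition here is per row

Fix: Use WHERE for row-level filtering

Corrected query:
SELECT id, kind, amount FROM transactions WHERE amount > 1201.35

Result:
id | kind     | amount 
---+----------+--------
1  | fee      | 3688.69
3  | interest | 2867.33
4  | fee      | 3139.09
5  | transfer | 3074.78
7  | interest | 3902.42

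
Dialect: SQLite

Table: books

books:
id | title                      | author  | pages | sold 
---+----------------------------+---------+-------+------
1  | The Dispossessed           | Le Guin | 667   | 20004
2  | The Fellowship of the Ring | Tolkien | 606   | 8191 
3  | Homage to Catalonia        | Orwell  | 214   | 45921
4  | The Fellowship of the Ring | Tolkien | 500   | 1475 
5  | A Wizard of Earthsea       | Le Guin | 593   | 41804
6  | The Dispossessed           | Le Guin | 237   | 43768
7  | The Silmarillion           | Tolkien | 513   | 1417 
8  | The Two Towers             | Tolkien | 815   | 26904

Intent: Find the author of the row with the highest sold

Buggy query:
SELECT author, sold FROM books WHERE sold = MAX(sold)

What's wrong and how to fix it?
Bug: MAX(sold) is an aggregate and cannot be used directly in WHERE

Fix: Wrap MAX in a scalar subquery so WHERE compares against a single value

Corrected query:
SELECT author, sold FROM books WHERE sold = (SELECT MAX(sold) FROM books)

Result:
author | sold 
-------+------
Orwell | 45921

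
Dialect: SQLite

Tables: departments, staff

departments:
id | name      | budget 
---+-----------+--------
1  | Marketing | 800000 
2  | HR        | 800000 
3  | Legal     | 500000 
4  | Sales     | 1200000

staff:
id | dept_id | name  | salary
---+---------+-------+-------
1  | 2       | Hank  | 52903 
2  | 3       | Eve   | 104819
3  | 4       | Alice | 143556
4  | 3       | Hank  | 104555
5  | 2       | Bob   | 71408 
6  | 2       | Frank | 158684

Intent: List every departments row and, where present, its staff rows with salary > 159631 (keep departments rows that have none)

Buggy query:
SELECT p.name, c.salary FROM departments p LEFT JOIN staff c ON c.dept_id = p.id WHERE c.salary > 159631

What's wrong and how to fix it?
Bug: A WHERE condition on the right-hand table after LEFT JOIN drops unmatched parents

Fix: Move the right-table condition into the ON clause so unmatched parents are kept

Corrected query:
SELECT p.name, c.salary FROM departments p LEFT JOIN staff c ON c.dept_id = p.id AND c.salary > 159631

Result:
name      | salary
----------+-------
Marketing | NULL  
HR        | NULL  
Legal     | NULL  
Sales     | NULL  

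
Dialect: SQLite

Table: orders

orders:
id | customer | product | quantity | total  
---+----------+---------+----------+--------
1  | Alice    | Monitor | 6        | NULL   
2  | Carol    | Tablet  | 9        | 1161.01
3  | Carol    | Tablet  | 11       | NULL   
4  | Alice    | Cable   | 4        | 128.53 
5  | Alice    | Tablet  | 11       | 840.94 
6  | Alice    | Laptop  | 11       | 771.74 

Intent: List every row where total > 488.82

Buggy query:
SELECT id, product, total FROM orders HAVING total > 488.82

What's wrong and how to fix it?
Bug: HAVING filters the output of aggregation, but this query has no GROUP BY and no aggregate functions, so SQLite rejects it (HAVING clause on a non-aggregate query); the condition here is per row

Fix: Replace HAVING with WHERE since the condition applies to individual rows

Corrected query:
SELECT id, product, total FROM orders WHERE total > 488.82

Result:
id | product | total  
---+---------+--------
2  | Tablet  | 1161.01
5  | Tablet  | 840.94 
6  | Laptop  | 771.74 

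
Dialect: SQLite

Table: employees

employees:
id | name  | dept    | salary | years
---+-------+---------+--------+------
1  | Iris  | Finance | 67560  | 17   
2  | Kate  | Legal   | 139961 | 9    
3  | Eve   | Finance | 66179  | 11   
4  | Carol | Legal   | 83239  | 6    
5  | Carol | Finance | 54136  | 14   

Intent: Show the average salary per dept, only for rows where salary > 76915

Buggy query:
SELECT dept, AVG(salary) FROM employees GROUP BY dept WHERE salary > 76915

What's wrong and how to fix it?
Bug: WHERE cannot follow GROUP BY

Fix: Move the WHERE clause before GROUP BY

Corrected query:
SELECT dept, AVG(salary) FROM employees WHERE salary > 76915 GROUP BY dept

Result:
dept  | AVG(salary)
------+------------
Legal | 111600     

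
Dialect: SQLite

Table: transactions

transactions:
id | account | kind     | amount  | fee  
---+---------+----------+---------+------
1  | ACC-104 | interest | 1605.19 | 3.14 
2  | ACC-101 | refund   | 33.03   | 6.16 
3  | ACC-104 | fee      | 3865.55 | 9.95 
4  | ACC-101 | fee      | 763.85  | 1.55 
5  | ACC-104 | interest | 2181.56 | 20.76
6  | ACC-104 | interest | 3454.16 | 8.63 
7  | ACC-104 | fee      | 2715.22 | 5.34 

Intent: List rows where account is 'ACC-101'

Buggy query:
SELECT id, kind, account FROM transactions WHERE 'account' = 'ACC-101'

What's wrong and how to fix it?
Bug: 'account' in single quotes is a string literal, not the column; the comparison is literal-vs-literal and never true

Fix: Remove the quotes around the column name (or use double quotes for an identifier)

Corrected query:
SELECT id, kind, account FROM transactions WHERE account = 'ACC-101'

Result:
id | kind   | account
---+--------+--------
2  | refund | ACC-101
4  | fee    | ACC-101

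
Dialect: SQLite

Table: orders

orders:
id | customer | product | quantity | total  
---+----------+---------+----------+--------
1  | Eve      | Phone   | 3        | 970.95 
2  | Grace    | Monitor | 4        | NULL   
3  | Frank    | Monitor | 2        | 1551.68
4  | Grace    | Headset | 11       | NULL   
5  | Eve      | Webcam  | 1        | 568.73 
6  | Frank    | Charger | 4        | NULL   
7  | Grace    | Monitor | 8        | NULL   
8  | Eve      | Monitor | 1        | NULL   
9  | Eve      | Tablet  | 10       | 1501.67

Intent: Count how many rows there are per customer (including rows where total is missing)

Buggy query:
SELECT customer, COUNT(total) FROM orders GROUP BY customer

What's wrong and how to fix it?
Bug: COUNT(total) skips NULLs, so groups with missing total are undercounted

Fix: Use COUNT(*) to count all rows regardless of NULL

Corrected query:
SELECT customer, COUNT(*) FROM orders GROUP BY customer

Result:
customer | COUNT(*)
---------+---------
Eve      | 4       
Frank    | 2       
Grace    | 3       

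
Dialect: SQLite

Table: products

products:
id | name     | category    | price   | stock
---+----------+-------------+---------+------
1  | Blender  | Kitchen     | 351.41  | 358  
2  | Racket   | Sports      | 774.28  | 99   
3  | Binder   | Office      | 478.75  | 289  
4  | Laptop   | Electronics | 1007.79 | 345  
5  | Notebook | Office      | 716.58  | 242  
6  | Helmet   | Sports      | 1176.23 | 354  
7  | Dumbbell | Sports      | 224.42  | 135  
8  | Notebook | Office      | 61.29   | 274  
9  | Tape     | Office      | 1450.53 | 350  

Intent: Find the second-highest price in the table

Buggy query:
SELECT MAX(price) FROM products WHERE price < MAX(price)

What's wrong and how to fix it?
Bug: MAX(price) on the right of the comparison is an aggregate-in-WHERE error

Fix: Put the inner MAX in a scalar subquery

Corrected query:
SELECT MAX(price) FROM products WHERE price < (SELECT MAX(price) FROM products)

Result:
MAX(price)
----------
1176.23   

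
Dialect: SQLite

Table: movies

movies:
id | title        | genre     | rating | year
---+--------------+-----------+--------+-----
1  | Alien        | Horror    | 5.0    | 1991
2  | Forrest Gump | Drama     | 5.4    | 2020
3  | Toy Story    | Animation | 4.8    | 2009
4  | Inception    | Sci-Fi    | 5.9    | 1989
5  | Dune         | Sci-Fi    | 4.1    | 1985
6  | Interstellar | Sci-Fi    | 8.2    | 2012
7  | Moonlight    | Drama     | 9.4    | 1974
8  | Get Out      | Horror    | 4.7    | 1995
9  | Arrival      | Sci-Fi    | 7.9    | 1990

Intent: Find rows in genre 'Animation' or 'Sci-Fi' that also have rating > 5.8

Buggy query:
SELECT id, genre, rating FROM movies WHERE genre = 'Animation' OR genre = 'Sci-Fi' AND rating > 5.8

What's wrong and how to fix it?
Bug: AND binds tighter than OR, so this parses as genre = 'Animation' OR (genre = 'Sci-Fi' AND rating > 5.8)

Fix: Add parentheses around the OR so the AND applies to both alternatives

Corrected query:
SELECT id, genre, rating FROM movies WHERE (genre = 'Animation' OR genre = 'Sci-Fi') AND rating > 5.8

Result:
id | genre  | rating
---+--------+-------
4  | Sci-Fi | 5.9   
6  | Sci-Fi | 8.2   
9  | Sci-Fi | 7.9   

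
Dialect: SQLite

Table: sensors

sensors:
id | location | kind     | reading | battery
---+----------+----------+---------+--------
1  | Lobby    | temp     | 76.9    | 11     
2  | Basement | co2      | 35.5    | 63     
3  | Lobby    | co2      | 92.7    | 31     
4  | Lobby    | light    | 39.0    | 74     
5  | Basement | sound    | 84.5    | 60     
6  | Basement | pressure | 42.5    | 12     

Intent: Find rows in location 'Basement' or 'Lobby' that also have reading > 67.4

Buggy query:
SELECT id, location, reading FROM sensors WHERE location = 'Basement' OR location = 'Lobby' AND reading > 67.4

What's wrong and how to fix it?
Bug: AND binds tighter than OR, so this parses as location = 'Basement' OR (location = 'Lobby' AND reading > 67.4)

Fix: Group the OR with parentheses (or use IN), then AND the threshold

Corrected query:
SELECT id, location, reading FROM sensors WHERE (location = 'Basement' OR location = 'Lobby') AND reading > 67.4

Result:
id | location | reading
---+----------+--------
1  | Lobby    | 76.9   
3  | Lobby    | 92.7   
5  | Basement | 84.5   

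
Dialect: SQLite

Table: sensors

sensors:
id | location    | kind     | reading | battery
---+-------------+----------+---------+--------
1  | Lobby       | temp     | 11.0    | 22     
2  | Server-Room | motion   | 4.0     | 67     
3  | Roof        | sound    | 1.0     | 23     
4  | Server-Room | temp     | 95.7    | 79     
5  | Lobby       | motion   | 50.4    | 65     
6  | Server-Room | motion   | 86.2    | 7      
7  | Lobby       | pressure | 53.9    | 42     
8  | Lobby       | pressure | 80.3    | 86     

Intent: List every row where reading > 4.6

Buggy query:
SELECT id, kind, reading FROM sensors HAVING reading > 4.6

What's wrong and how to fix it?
Bug: This is a non-aggregate query (no GROUP BY, no aggregates), so in SQLite the HAVING clause is invalid here; a row-level condition belongs in WHERE

Fix: Replace HAVING with WHERE since the condition applies to individual rows

Corrected query:
SELECT id, kind, reading FROM sensors WHERE reading > 4.6

Result:
id | kind     | reading
---+----------+--------
1  | temp     | 11     
4  | temp     | 95.7   
5  | motion   | 50.4   
6  | motion   | 86.2   
7  | pressure | 53.9   
8  | pressure | 80.3   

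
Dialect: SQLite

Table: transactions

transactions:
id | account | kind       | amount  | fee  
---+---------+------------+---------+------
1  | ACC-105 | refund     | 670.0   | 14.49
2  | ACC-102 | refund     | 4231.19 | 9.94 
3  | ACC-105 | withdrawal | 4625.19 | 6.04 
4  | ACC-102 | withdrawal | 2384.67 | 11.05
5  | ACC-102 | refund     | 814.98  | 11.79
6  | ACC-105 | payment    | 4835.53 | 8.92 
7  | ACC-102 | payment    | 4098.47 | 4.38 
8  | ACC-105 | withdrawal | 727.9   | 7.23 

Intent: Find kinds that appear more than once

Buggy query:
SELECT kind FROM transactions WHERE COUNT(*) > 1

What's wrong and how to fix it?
Bug: COUNT(*) is an aggregate and cannot be used in WHERE

Fix: Group first, then use HAVING for the count condition

Corrected query:
SELECT kind FROM transactions GROUP BY kind HAVING COUNT(*) > 1

Result:
kind      
----------
payment   
refund    
withdrawal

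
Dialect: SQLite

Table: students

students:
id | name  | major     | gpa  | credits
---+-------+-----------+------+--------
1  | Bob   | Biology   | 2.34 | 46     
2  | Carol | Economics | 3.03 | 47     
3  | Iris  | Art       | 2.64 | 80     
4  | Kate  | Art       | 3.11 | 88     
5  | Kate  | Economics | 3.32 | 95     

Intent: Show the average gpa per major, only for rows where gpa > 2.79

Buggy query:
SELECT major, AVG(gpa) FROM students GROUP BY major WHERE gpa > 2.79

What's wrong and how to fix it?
Bug: WHERE cannot follow GROUP BY

Fix: Place WHERE between FROM and GROUP BY

Corrected query:
SELECT major, AVG(gpa) FROM students WHERE gpa > 2.79 GROUP BY major

Result:
major     | AVG(gpa)
----------+---------
Art       | 3.11    
Economics | 3.175   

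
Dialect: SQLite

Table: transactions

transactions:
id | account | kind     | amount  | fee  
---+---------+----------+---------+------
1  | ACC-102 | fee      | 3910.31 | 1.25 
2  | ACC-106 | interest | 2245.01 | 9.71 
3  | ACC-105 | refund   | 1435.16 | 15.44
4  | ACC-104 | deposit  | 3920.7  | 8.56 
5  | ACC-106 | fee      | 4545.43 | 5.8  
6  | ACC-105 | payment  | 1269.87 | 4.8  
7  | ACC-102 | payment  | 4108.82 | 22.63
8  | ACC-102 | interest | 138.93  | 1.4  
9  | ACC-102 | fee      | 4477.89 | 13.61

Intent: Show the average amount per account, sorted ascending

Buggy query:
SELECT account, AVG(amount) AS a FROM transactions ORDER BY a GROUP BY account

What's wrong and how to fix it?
Bug: GROUP BY must precede ORDER BY

Fix: Move ORDER BY to the end, after GROUP BY

Corrected query:
SELECT account, AVG(amount) AS a FROM transactions GROUP BY account ORDER BY a

Result:
account | a        
--------+----------
ACC-105 | 1352.515 
ACC-102 | 3158.9875
ACC-106 | 3395.22  
ACC-104 | 3920.7   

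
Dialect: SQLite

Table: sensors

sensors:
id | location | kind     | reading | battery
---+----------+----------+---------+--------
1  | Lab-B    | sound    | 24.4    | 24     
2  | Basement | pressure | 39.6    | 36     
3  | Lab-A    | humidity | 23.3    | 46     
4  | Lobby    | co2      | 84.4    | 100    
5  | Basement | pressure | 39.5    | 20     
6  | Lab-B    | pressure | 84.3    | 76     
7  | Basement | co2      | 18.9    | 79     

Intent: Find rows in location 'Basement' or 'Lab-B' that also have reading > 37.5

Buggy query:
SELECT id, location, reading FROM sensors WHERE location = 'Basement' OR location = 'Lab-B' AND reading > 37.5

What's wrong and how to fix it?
Bug: Without parentheses, AND is evaluated before OR, so the reading filter only applies to the 'Lab-B' branch

Fix: Add parentheses around the OR so the AND applies to both alternatives

Corrected query:
SELECT id, location, reading FROM sensors WHERE (location = 'Basement' OR location = 'Lab-B') AND reading > 37.5

Result:
id | location | reading
---+----------+--------
2  | Basement | 39.6   
5  | Basement | 39.5   
6  | Lab-B    | 84.3   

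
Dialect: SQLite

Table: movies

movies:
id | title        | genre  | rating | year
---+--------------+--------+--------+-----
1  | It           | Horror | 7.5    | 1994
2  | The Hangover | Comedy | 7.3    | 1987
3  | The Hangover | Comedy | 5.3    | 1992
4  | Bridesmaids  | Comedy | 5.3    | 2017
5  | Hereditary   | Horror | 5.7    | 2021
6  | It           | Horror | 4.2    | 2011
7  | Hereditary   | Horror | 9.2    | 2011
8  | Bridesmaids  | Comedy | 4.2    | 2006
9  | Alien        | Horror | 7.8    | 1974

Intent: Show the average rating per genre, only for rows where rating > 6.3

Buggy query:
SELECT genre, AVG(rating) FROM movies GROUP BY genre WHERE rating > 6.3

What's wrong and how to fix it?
Bug: Row-level WHERE must come before GROUP BY in the clause order

Fix: Move the WHERE clause before GROUP BY

Corrected query:
SELECT genre, AVG(rating) FROM movies WHERE rating > 6.3 GROUP BY genre

Result:
genre  | AVG(rating)
-------+------------
Comedy | 7.3        
Horror | 8.166667   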